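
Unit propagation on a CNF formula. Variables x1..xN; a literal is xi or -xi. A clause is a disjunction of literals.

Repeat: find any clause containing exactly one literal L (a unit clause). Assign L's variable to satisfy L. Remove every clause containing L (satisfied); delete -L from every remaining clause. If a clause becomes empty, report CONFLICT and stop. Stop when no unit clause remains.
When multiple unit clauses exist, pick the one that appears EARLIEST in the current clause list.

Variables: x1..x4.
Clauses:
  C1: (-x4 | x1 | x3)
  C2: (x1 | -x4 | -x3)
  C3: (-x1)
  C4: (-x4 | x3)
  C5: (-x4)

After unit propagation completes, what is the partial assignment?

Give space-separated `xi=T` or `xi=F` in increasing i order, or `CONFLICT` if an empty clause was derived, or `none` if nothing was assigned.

Answer: x1=F x4=F

Derivation:
unit clause [-1] forces x1=F; simplify:
  drop 1 from [-4, 1, 3] -> [-4, 3]
  drop 1 from [1, -4, -3] -> [-4, -3]
  satisfied 1 clause(s); 4 remain; assigned so far: [1]
unit clause [-4] forces x4=F; simplify:
  satisfied 4 clause(s); 0 remain; assigned so far: [1, 4]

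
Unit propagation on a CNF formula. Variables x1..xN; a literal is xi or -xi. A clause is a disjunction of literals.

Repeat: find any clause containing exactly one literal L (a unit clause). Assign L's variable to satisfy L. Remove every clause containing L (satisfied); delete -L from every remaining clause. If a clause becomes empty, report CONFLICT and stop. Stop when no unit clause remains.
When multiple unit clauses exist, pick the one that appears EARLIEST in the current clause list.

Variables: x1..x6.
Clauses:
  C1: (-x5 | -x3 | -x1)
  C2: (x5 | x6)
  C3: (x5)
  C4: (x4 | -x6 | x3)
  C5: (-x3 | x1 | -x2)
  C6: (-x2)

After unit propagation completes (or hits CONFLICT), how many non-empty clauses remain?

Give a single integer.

Answer: 2

Derivation:
unit clause [5] forces x5=T; simplify:
  drop -5 from [-5, -3, -1] -> [-3, -1]
  satisfied 2 clause(s); 4 remain; assigned so far: [5]
unit clause [-2] forces x2=F; simplify:
  satisfied 2 clause(s); 2 remain; assigned so far: [2, 5]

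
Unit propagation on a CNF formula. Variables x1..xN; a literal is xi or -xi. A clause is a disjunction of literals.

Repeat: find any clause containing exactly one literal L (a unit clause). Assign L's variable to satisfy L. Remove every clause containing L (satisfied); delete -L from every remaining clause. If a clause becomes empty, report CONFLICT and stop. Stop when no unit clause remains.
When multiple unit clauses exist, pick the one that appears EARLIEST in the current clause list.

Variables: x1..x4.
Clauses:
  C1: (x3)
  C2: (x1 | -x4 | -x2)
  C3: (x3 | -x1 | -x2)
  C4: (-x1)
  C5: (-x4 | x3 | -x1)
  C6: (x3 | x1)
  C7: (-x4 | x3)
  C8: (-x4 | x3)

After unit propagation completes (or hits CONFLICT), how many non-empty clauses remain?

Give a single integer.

unit clause [3] forces x3=T; simplify:
  satisfied 6 clause(s); 2 remain; assigned so far: [3]
unit clause [-1] forces x1=F; simplify:
  drop 1 from [1, -4, -2] -> [-4, -2]
  satisfied 1 clause(s); 1 remain; assigned so far: [1, 3]

Answer: 1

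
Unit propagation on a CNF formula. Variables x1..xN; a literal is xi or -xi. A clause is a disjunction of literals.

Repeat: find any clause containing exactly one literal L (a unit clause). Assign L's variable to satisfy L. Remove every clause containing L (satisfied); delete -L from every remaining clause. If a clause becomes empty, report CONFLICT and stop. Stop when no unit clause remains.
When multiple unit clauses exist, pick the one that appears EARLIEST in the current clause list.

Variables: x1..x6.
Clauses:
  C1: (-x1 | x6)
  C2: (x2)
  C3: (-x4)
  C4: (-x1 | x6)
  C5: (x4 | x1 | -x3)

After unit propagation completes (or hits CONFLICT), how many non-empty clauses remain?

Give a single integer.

unit clause [2] forces x2=T; simplify:
  satisfied 1 clause(s); 4 remain; assigned so far: [2]
unit clause [-4] forces x4=F; simplify:
  drop 4 from [4, 1, -3] -> [1, -3]
  satisfied 1 clause(s); 3 remain; assigned so far: [2, 4]

Answer: 3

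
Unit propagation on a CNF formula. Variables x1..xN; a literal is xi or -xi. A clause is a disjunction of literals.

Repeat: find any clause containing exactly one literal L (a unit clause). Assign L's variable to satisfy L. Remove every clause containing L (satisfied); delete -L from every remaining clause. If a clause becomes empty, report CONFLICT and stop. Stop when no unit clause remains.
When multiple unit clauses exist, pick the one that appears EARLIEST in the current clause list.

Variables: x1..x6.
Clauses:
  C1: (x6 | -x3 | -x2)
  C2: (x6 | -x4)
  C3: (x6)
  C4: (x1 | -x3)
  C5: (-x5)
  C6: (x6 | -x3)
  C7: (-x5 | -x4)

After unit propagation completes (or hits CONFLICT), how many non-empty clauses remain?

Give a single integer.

Answer: 1

Derivation:
unit clause [6] forces x6=T; simplify:
  satisfied 4 clause(s); 3 remain; assigned so far: [6]
unit clause [-5] forces x5=F; simplify:
  satisfied 2 clause(s); 1 remain; assigned so far: [5, 6]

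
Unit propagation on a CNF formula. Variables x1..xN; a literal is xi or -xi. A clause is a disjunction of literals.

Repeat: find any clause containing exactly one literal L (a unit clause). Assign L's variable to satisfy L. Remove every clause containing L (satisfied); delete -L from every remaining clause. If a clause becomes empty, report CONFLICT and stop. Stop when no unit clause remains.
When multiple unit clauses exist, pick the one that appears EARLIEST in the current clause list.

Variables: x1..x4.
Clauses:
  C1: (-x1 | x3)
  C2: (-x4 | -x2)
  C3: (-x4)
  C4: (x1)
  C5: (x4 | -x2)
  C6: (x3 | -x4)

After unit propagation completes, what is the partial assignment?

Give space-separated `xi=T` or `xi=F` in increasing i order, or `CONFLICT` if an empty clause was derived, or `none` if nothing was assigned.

unit clause [-4] forces x4=F; simplify:
  drop 4 from [4, -2] -> [-2]
  satisfied 3 clause(s); 3 remain; assigned so far: [4]
unit clause [1] forces x1=T; simplify:
  drop -1 from [-1, 3] -> [3]
  satisfied 1 clause(s); 2 remain; assigned so far: [1, 4]
unit clause [3] forces x3=T; simplify:
  satisfied 1 clause(s); 1 remain; assigned so far: [1, 3, 4]
unit clause [-2] forces x2=F; simplify:
  satisfied 1 clause(s); 0 remain; assigned so far: [1, 2, 3, 4]

Answer: x1=T x2=F x3=T x4=F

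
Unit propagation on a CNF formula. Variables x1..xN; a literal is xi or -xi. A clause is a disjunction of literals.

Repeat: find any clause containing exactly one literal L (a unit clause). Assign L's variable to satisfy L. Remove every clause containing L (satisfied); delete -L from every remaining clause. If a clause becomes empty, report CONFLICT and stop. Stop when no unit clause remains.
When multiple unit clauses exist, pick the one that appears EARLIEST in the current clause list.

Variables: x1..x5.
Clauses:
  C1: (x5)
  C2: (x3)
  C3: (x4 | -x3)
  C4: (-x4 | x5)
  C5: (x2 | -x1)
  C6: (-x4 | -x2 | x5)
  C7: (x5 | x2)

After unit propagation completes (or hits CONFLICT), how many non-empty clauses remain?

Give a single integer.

unit clause [5] forces x5=T; simplify:
  satisfied 4 clause(s); 3 remain; assigned so far: [5]
unit clause [3] forces x3=T; simplify:
  drop -3 from [4, -3] -> [4]
  satisfied 1 clause(s); 2 remain; assigned so far: [3, 5]
unit clause [4] forces x4=T; simplify:
  satisfied 1 clause(s); 1 remain; assigned so far: [3, 4, 5]

Answer: 1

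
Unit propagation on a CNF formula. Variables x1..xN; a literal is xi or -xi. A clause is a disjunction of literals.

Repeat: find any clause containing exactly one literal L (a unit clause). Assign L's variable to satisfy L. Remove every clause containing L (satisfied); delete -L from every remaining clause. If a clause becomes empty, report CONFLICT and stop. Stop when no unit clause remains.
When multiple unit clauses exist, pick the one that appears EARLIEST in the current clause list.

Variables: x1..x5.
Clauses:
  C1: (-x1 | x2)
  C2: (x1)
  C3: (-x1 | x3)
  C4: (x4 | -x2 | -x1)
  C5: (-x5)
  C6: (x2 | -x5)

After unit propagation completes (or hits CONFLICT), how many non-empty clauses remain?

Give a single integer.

Answer: 0

Derivation:
unit clause [1] forces x1=T; simplify:
  drop -1 from [-1, 2] -> [2]
  drop -1 from [-1, 3] -> [3]
  drop -1 from [4, -2, -1] -> [4, -2]
  satisfied 1 clause(s); 5 remain; assigned so far: [1]
unit clause [2] forces x2=T; simplify:
  drop -2 from [4, -2] -> [4]
  satisfied 2 clause(s); 3 remain; assigned so far: [1, 2]
unit clause [3] forces x3=T; simplify:
  satisfied 1 clause(s); 2 remain; assigned so far: [1, 2, 3]
unit clause [4] forces x4=T; simplify:
  satisfied 1 clause(s); 1 remain; assigned so far: [1, 2, 3, 4]
unit clause [-5] forces x5=F; simplify:
  satisfied 1 clause(s); 0 remain; assigned so far: [1, 2, 3, 4, 5]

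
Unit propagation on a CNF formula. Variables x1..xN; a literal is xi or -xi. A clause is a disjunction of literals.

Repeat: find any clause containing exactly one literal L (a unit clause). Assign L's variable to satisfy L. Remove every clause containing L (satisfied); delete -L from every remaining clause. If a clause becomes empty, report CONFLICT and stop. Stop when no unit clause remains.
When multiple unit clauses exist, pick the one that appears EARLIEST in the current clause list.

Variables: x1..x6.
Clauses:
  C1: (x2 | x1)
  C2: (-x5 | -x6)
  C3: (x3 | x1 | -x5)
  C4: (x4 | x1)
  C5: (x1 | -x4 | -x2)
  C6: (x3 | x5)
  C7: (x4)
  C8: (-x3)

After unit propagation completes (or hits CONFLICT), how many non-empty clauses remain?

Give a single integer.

unit clause [4] forces x4=T; simplify:
  drop -4 from [1, -4, -2] -> [1, -2]
  satisfied 2 clause(s); 6 remain; assigned so far: [4]
unit clause [-3] forces x3=F; simplify:
  drop 3 from [3, 1, -5] -> [1, -5]
  drop 3 from [3, 5] -> [5]
  satisfied 1 clause(s); 5 remain; assigned so far: [3, 4]
unit clause [5] forces x5=T; simplify:
  drop -5 from [-5, -6] -> [-6]
  drop -5 from [1, -5] -> [1]
  satisfied 1 clause(s); 4 remain; assigned so far: [3, 4, 5]
unit clause [-6] forces x6=F; simplify:
  satisfied 1 clause(s); 3 remain; assigned so far: [3, 4, 5, 6]
unit clause [1] forces x1=T; simplify:
  satisfied 3 clause(s); 0 remain; assigned so far: [1, 3, 4, 5, 6]

Answer: 0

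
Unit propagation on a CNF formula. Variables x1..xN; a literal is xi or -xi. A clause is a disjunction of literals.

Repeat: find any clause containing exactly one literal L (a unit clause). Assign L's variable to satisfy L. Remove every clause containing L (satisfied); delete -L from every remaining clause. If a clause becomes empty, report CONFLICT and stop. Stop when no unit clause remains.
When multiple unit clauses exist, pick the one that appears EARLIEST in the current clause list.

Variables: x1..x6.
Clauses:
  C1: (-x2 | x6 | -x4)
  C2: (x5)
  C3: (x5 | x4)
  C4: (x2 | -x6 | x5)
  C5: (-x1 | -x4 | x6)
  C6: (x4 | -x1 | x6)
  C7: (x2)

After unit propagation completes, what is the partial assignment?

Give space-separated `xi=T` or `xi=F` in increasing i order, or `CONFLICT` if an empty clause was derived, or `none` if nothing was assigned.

Answer: x2=T x5=T

Derivation:
unit clause [5] forces x5=T; simplify:
  satisfied 3 clause(s); 4 remain; assigned so far: [5]
unit clause [2] forces x2=T; simplify:
  drop -2 from [-2, 6, -4] -> [6, -4]
  satisfied 1 clause(s); 3 remain; assigned so far: [2, 5]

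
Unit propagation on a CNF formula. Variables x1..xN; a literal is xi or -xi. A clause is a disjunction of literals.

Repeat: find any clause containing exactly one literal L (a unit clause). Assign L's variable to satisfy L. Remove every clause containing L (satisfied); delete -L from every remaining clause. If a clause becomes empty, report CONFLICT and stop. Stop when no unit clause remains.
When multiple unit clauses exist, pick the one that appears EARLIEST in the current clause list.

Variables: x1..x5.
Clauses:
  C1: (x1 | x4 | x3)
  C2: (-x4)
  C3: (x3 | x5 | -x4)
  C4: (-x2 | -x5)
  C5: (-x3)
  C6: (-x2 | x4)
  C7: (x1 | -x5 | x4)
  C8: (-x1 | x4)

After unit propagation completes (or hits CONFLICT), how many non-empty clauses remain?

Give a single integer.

Answer: 2

Derivation:
unit clause [-4] forces x4=F; simplify:
  drop 4 from [1, 4, 3] -> [1, 3]
  drop 4 from [-2, 4] -> [-2]
  drop 4 from [1, -5, 4] -> [1, -5]
  drop 4 from [-1, 4] -> [-1]
  satisfied 2 clause(s); 6 remain; assigned so far: [4]
unit clause [-3] forces x3=F; simplify:
  drop 3 from [1, 3] -> [1]
  satisfied 1 clause(s); 5 remain; assigned so far: [3, 4]
unit clause [1] forces x1=T; simplify:
  drop -1 from [-1] -> [] (empty!)
  satisfied 2 clause(s); 3 remain; assigned so far: [1, 3, 4]
CONFLICT (empty clause)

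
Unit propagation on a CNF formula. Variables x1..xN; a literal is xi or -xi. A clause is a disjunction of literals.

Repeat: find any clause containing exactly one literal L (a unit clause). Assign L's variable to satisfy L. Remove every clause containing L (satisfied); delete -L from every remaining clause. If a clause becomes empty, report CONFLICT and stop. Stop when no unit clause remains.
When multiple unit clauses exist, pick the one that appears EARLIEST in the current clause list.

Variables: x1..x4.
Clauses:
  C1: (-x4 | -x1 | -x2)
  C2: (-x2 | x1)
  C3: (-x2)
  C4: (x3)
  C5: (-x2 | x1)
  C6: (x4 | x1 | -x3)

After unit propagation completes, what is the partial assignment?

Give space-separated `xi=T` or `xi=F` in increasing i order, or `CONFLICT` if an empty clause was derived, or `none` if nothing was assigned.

Answer: x2=F x3=T

Derivation:
unit clause [-2] forces x2=F; simplify:
  satisfied 4 clause(s); 2 remain; assigned so far: [2]
unit clause [3] forces x3=T; simplify:
  drop -3 from [4, 1, -3] -> [4, 1]
  satisfied 1 clause(s); 1 remain; assigned so far: [2, 3]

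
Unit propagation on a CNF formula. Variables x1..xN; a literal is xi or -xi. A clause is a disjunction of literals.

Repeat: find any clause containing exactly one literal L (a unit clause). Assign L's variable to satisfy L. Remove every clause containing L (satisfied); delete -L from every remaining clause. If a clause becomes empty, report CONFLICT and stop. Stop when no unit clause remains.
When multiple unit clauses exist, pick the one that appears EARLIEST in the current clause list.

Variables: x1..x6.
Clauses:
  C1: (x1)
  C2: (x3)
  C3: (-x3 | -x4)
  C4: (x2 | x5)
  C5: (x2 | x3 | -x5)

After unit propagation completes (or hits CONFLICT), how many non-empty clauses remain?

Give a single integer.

unit clause [1] forces x1=T; simplify:
  satisfied 1 clause(s); 4 remain; assigned so far: [1]
unit clause [3] forces x3=T; simplify:
  drop -3 from [-3, -4] -> [-4]
  satisfied 2 clause(s); 2 remain; assigned so far: [1, 3]
unit clause [-4] forces x4=F; simplify:
  satisfied 1 clause(s); 1 remain; assigned so far: [1, 3, 4]

Answer: 1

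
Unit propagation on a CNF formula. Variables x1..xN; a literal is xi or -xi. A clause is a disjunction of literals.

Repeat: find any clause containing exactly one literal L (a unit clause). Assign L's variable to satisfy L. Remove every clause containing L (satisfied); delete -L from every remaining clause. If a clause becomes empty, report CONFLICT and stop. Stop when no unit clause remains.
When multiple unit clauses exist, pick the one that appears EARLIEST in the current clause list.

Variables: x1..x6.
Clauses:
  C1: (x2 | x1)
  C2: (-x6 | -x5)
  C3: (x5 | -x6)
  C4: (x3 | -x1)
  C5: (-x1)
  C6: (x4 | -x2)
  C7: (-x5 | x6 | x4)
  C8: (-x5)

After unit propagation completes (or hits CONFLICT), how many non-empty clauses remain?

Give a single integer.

unit clause [-1] forces x1=F; simplify:
  drop 1 from [2, 1] -> [2]
  satisfied 2 clause(s); 6 remain; assigned so far: [1]
unit clause [2] forces x2=T; simplify:
  drop -2 from [4, -2] -> [4]
  satisfied 1 clause(s); 5 remain; assigned so far: [1, 2]
unit clause [4] forces x4=T; simplify:
  satisfied 2 clause(s); 3 remain; assigned so far: [1, 2, 4]
unit clause [-5] forces x5=F; simplify:
  drop 5 from [5, -6] -> [-6]
  satisfied 2 clause(s); 1 remain; assigned so far: [1, 2, 4, 5]
unit clause [-6] forces x6=F; simplify:
  satisfied 1 clause(s); 0 remain; assigned so far: [1, 2, 4, 5, 6]

Answer: 0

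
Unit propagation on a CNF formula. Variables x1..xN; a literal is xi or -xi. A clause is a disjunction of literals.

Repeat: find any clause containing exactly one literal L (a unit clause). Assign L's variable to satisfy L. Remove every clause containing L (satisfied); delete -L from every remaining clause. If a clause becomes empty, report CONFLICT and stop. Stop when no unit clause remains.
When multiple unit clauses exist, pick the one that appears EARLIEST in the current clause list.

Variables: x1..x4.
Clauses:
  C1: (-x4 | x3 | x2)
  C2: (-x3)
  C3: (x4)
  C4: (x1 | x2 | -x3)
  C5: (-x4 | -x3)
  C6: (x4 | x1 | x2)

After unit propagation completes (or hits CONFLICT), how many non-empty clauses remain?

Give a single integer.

unit clause [-3] forces x3=F; simplify:
  drop 3 from [-4, 3, 2] -> [-4, 2]
  satisfied 3 clause(s); 3 remain; assigned so far: [3]
unit clause [4] forces x4=T; simplify:
  drop -4 from [-4, 2] -> [2]
  satisfied 2 clause(s); 1 remain; assigned so far: [3, 4]
unit clause [2] forces x2=T; simplify:
  satisfied 1 clause(s); 0 remain; assigned so far: [2, 3, 4]

Answer: 0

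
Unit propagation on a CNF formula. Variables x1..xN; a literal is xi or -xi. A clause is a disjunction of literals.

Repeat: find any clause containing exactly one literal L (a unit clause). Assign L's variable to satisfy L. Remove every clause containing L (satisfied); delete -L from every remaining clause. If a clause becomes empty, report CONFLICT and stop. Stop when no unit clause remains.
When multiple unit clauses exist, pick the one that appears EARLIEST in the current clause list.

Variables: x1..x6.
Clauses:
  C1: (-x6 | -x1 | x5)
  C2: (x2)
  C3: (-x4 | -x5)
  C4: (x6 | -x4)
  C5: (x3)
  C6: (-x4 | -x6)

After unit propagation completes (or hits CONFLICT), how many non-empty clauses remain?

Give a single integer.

unit clause [2] forces x2=T; simplify:
  satisfied 1 clause(s); 5 remain; assigned so far: [2]
unit clause [3] forces x3=T; simplify:
  satisfied 1 clause(s); 4 remain; assigned so far: [2, 3]

Answer: 4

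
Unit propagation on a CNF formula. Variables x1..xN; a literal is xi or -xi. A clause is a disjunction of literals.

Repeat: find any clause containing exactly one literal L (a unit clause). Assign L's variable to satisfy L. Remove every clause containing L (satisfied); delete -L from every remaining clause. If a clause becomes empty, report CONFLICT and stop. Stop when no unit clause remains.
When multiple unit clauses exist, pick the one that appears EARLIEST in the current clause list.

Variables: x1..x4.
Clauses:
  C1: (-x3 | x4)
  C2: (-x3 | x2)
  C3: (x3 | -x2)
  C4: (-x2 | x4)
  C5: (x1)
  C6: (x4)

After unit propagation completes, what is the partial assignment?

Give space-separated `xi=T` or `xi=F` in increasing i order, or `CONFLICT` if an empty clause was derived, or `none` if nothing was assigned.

Answer: x1=T x4=T

Derivation:
unit clause [1] forces x1=T; simplify:
  satisfied 1 clause(s); 5 remain; assigned so far: [1]
unit clause [4] forces x4=T; simplify:
  satisfied 3 clause(s); 2 remain; assigned so far: [1, 4]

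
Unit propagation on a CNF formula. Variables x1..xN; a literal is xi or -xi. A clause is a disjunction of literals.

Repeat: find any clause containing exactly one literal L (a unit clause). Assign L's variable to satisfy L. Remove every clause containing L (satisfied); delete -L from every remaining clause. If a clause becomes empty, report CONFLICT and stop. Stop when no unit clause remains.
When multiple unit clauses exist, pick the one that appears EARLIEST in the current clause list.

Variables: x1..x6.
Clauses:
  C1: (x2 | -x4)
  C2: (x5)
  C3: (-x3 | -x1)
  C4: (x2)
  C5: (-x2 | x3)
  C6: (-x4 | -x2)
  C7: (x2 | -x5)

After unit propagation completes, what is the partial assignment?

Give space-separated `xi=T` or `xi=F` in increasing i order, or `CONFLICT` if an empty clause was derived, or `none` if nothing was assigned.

unit clause [5] forces x5=T; simplify:
  drop -5 from [2, -5] -> [2]
  satisfied 1 clause(s); 6 remain; assigned so far: [5]
unit clause [2] forces x2=T; simplify:
  drop -2 from [-2, 3] -> [3]
  drop -2 from [-4, -2] -> [-4]
  satisfied 3 clause(s); 3 remain; assigned so far: [2, 5]
unit clause [3] forces x3=T; simplify:
  drop -3 from [-3, -1] -> [-1]
  satisfied 1 clause(s); 2 remain; assigned so far: [2, 3, 5]
unit clause [-1] forces x1=F; simplify:
  satisfied 1 clause(s); 1 remain; assigned so far: [1, 2, 3, 5]
unit clause [-4] forces x4=F; simplify:
  satisfied 1 clause(s); 0 remain; assigned so far: [1, 2, 3, 4, 5]

Answer: x1=F x2=T x3=T x4=F x5=T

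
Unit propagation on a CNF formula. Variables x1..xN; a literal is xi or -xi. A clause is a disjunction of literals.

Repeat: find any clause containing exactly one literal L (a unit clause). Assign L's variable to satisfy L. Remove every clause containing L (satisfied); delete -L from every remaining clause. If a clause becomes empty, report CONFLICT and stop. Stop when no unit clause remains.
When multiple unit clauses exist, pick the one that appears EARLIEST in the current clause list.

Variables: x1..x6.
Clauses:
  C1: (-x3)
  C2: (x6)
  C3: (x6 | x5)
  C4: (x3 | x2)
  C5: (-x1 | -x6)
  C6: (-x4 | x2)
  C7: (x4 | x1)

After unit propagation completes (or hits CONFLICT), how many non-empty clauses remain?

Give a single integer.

unit clause [-3] forces x3=F; simplify:
  drop 3 from [3, 2] -> [2]
  satisfied 1 clause(s); 6 remain; assigned so far: [3]
unit clause [6] forces x6=T; simplify:
  drop -6 from [-1, -6] -> [-1]
  satisfied 2 clause(s); 4 remain; assigned so far: [3, 6]
unit clause [2] forces x2=T; simplify:
  satisfied 2 clause(s); 2 remain; assigned so far: [2, 3, 6]
unit clause [-1] forces x1=F; simplify:
  drop 1 from [4, 1] -> [4]
  satisfied 1 clause(s); 1 remain; assigned so far: [1, 2, 3, 6]
unit clause [4] forces x4=T; simplify:
  satisfied 1 clause(s); 0 remain; assigned so far: [1, 2, 3, 4, 6]

Answer: 0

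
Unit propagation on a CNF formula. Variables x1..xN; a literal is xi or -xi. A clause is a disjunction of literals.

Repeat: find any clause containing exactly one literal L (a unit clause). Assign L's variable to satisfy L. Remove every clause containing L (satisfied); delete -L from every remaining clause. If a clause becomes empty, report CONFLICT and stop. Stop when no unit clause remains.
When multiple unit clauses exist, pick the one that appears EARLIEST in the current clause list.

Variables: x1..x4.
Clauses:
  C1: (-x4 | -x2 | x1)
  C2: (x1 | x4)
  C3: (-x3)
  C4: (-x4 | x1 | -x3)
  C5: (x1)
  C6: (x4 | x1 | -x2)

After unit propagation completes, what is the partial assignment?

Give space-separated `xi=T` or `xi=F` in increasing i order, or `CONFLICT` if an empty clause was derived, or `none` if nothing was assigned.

Answer: x1=T x3=F

Derivation:
unit clause [-3] forces x3=F; simplify:
  satisfied 2 clause(s); 4 remain; assigned so far: [3]
unit clause [1] forces x1=T; simplify:
  satisfied 4 clause(s); 0 remain; assigned so far: [1, 3]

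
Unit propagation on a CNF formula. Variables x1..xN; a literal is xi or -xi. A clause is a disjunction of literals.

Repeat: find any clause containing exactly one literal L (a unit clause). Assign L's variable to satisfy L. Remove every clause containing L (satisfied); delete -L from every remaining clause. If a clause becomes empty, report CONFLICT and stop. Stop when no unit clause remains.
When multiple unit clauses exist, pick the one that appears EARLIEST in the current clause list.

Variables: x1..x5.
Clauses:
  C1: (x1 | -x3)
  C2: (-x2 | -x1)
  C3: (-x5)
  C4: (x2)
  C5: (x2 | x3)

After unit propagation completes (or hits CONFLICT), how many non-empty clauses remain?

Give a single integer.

Answer: 0

Derivation:
unit clause [-5] forces x5=F; simplify:
  satisfied 1 clause(s); 4 remain; assigned so far: [5]
unit clause [2] forces x2=T; simplify:
  drop -2 from [-2, -1] -> [-1]
  satisfied 2 clause(s); 2 remain; assigned so far: [2, 5]
unit clause [-1] forces x1=F; simplify:
  drop 1 from [1, -3] -> [-3]
  satisfied 1 clause(s); 1 remain; assigned so far: [1, 2, 5]
unit clause [-3] forces x3=F; simplify:
  satisfied 1 clause(s); 0 remain; assigned so far: [1, 2, 3, 5]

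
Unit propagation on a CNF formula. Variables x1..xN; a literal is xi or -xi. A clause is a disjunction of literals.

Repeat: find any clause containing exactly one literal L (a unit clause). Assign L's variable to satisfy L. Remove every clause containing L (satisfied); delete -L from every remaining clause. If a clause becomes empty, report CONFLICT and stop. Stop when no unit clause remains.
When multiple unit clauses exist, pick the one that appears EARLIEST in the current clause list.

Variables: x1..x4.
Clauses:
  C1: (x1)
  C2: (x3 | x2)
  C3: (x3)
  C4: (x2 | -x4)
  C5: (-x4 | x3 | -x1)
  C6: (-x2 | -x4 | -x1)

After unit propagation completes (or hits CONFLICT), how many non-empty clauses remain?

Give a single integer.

Answer: 2

Derivation:
unit clause [1] forces x1=T; simplify:
  drop -1 from [-4, 3, -1] -> [-4, 3]
  drop -1 from [-2, -4, -1] -> [-2, -4]
  satisfied 1 clause(s); 5 remain; assigned so far: [1]
unit clause [3] forces x3=T; simplify:
  satisfied 3 clause(s); 2 remain; assigned so far: [1, 3]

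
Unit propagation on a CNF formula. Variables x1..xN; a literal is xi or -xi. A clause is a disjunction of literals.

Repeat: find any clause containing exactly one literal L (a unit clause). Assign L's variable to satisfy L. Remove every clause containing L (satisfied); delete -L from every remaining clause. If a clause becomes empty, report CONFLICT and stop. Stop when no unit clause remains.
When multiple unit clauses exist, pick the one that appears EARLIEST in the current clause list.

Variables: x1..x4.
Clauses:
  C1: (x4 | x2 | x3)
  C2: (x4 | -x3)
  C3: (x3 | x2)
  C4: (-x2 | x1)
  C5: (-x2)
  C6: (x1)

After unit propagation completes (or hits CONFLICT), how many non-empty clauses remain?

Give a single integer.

Answer: 0

Derivation:
unit clause [-2] forces x2=F; simplify:
  drop 2 from [4, 2, 3] -> [4, 3]
  drop 2 from [3, 2] -> [3]
  satisfied 2 clause(s); 4 remain; assigned so far: [2]
unit clause [3] forces x3=T; simplify:
  drop -3 from [4, -3] -> [4]
  satisfied 2 clause(s); 2 remain; assigned so far: [2, 3]
unit clause [4] forces x4=T; simplify:
  satisfied 1 clause(s); 1 remain; assigned so far: [2, 3, 4]
unit clause [1] forces x1=T; simplify:
  satisfied 1 clause(s); 0 remain; assigned so far: [1, 2, 3, 4]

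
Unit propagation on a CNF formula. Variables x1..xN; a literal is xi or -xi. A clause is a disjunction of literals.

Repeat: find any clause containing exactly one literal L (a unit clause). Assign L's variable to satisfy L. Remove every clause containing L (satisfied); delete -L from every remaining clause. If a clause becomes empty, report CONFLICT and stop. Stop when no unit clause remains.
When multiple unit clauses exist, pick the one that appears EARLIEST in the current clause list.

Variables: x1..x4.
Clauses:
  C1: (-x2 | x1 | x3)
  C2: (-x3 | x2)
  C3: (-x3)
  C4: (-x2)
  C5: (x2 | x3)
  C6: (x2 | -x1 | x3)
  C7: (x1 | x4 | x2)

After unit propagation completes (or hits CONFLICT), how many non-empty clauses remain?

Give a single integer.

unit clause [-3] forces x3=F; simplify:
  drop 3 from [-2, 1, 3] -> [-2, 1]
  drop 3 from [2, 3] -> [2]
  drop 3 from [2, -1, 3] -> [2, -1]
  satisfied 2 clause(s); 5 remain; assigned so far: [3]
unit clause [-2] forces x2=F; simplify:
  drop 2 from [2] -> [] (empty!)
  drop 2 from [2, -1] -> [-1]
  drop 2 from [1, 4, 2] -> [1, 4]
  satisfied 2 clause(s); 3 remain; assigned so far: [2, 3]
CONFLICT (empty clause)

Answer: 2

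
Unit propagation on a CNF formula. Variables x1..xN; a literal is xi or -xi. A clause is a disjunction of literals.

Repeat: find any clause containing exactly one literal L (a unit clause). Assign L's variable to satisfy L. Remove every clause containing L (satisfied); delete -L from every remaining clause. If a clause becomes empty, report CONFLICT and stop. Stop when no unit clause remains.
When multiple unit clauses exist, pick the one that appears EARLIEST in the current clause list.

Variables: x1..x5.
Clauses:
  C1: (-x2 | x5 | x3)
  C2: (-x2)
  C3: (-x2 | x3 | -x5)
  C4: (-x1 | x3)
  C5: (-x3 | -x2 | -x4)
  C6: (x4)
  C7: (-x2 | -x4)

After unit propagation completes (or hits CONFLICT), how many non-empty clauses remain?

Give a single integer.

Answer: 1

Derivation:
unit clause [-2] forces x2=F; simplify:
  satisfied 5 clause(s); 2 remain; assigned so far: [2]
unit clause [4] forces x4=T; simplify:
  satisfied 1 clause(s); 1 remain; assigned so far: [2, 4]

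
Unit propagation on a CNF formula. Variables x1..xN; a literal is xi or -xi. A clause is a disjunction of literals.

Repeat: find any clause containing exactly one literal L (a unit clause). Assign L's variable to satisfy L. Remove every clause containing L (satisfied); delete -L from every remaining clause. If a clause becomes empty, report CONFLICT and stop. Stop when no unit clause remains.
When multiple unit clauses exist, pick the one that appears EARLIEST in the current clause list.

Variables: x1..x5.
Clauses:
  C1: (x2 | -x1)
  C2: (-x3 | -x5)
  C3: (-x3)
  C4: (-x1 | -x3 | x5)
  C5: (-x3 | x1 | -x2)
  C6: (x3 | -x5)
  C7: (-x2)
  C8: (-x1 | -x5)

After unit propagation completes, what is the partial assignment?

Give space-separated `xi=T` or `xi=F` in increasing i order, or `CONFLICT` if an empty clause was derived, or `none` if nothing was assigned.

Answer: x1=F x2=F x3=F x5=F

Derivation:
unit clause [-3] forces x3=F; simplify:
  drop 3 from [3, -5] -> [-5]
  satisfied 4 clause(s); 4 remain; assigned so far: [3]
unit clause [-5] forces x5=F; simplify:
  satisfied 2 clause(s); 2 remain; assigned so far: [3, 5]
unit clause [-2] forces x2=F; simplify:
  drop 2 from [2, -1] -> [-1]
  satisfied 1 clause(s); 1 remain; assigned so far: [2, 3, 5]
unit clause [-1] forces x1=F; simplify:
  satisfied 1 clause(s); 0 remain; assigned so far: [1, 2, 3, 5]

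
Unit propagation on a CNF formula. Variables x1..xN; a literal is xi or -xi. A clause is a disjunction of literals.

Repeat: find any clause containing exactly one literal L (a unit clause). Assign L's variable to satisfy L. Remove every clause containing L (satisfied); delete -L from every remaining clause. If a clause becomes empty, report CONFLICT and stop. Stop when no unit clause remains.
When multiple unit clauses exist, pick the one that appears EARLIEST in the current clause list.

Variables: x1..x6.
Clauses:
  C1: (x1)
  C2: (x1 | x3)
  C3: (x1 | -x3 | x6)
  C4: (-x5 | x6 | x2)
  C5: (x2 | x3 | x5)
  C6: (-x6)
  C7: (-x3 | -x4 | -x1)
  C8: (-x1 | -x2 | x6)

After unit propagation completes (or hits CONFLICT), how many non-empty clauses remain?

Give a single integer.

unit clause [1] forces x1=T; simplify:
  drop -1 from [-3, -4, -1] -> [-3, -4]
  drop -1 from [-1, -2, 6] -> [-2, 6]
  satisfied 3 clause(s); 5 remain; assigned so far: [1]
unit clause [-6] forces x6=F; simplify:
  drop 6 from [-5, 6, 2] -> [-5, 2]
  drop 6 from [-2, 6] -> [-2]
  satisfied 1 clause(s); 4 remain; assigned so far: [1, 6]
unit clause [-2] forces x2=F; simplify:
  drop 2 from [-5, 2] -> [-5]
  drop 2 from [2, 3, 5] -> [3, 5]
  satisfied 1 clause(s); 3 remain; assigned so far: [1, 2, 6]
unit clause [-5] forces x5=F; simplify:
  drop 5 from [3, 5] -> [3]
  satisfied 1 clause(s); 2 remain; assigned so far: [1, 2, 5, 6]
unit clause [3] forces x3=T; simplify:
  drop -3 from [-3, -4] -> [-4]
  satisfied 1 clause(s); 1 remain; assigned so far: [1, 2, 3, 5, 6]
unit clause [-4] forces x4=F; simplify:
  satisfied 1 clause(s); 0 remain; assigned so far: [1, 2, 3, 4, 5, 6]

Answer: 0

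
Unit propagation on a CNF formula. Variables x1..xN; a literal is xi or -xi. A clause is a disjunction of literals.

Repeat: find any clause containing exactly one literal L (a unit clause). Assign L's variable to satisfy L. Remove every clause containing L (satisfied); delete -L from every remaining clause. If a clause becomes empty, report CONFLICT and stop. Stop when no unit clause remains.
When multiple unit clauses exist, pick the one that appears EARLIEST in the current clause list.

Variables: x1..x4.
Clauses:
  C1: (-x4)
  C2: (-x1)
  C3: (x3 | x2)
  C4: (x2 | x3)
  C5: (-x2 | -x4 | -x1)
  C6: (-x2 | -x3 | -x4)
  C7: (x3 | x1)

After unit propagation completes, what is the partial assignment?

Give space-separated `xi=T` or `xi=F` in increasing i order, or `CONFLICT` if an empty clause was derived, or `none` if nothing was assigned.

unit clause [-4] forces x4=F; simplify:
  satisfied 3 clause(s); 4 remain; assigned so far: [4]
unit clause [-1] forces x1=F; simplify:
  drop 1 from [3, 1] -> [3]
  satisfied 1 clause(s); 3 remain; assigned so far: [1, 4]
unit clause [3] forces x3=T; simplify:
  satisfied 3 clause(s); 0 remain; assigned so far: [1, 3, 4]

Answer: x1=F x3=T x4=F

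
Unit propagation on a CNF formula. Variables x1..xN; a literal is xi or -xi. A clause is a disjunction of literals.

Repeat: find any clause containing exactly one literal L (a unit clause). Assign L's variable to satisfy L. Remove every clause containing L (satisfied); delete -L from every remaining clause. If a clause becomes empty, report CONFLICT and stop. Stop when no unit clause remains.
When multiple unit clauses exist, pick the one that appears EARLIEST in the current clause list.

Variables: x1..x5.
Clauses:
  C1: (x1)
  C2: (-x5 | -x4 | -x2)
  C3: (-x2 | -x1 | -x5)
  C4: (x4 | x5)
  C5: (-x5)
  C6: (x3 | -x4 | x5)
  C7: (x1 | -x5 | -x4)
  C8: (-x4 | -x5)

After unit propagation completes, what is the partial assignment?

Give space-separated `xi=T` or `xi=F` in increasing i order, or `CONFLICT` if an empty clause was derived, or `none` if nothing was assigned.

Answer: x1=T x3=T x4=T x5=F

Derivation:
unit clause [1] forces x1=T; simplify:
  drop -1 from [-2, -1, -5] -> [-2, -5]
  satisfied 2 clause(s); 6 remain; assigned so far: [1]
unit clause [-5] forces x5=F; simplify:
  drop 5 from [4, 5] -> [4]
  drop 5 from [3, -4, 5] -> [3, -4]
  satisfied 4 clause(s); 2 remain; assigned so far: [1, 5]
unit clause [4] forces x4=T; simplify:
  drop -4 from [3, -4] -> [3]
  satisfied 1 clause(s); 1 remain; assigned so far: [1, 4, 5]
unit clause [3] forces x3=T; simplify:
  satisfied 1 clause(s); 0 remain; assigned so far: [1, 3, 4, 5]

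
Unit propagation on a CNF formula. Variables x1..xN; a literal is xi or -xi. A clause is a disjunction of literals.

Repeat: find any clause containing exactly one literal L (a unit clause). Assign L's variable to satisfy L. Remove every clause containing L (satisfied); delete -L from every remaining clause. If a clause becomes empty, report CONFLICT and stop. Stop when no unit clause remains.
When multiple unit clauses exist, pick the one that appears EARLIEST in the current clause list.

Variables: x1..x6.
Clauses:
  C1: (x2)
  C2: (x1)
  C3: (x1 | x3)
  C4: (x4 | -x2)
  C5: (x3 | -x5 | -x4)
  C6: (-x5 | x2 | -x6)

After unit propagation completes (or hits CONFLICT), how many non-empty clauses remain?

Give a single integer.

Answer: 1

Derivation:
unit clause [2] forces x2=T; simplify:
  drop -2 from [4, -2] -> [4]
  satisfied 2 clause(s); 4 remain; assigned so far: [2]
unit clause [1] forces x1=T; simplify:
  satisfied 2 clause(s); 2 remain; assigned so far: [1, 2]
unit clause [4] forces x4=T; simplify:
  drop -4 from [3, -5, -4] -> [3, -5]
  satisfied 1 clause(s); 1 remain; assigned so far: [1, 2, 4]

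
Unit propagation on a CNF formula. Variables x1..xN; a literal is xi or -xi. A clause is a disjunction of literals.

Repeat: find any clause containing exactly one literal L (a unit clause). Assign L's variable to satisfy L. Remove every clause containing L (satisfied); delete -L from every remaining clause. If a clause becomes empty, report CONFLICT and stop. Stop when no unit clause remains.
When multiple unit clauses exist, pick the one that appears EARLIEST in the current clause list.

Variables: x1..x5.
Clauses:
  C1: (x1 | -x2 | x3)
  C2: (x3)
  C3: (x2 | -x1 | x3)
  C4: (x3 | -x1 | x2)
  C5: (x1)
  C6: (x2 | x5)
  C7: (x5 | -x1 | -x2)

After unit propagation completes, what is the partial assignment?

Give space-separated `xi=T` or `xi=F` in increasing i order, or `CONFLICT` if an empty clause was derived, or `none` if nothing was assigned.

unit clause [3] forces x3=T; simplify:
  satisfied 4 clause(s); 3 remain; assigned so far: [3]
unit clause [1] forces x1=T; simplify:
  drop -1 from [5, -1, -2] -> [5, -2]
  satisfied 1 clause(s); 2 remain; assigned so far: [1, 3]

Answer: x1=T x3=T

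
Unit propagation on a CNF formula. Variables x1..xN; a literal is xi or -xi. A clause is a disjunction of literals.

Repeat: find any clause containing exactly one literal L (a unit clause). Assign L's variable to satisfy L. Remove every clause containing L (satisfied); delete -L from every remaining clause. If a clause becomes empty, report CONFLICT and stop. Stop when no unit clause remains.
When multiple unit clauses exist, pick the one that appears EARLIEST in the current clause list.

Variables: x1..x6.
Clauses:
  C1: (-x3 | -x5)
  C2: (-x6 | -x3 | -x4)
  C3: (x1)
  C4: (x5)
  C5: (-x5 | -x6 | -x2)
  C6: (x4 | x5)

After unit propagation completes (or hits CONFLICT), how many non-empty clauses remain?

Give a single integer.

unit clause [1] forces x1=T; simplify:
  satisfied 1 clause(s); 5 remain; assigned so far: [1]
unit clause [5] forces x5=T; simplify:
  drop -5 from [-3, -5] -> [-3]
  drop -5 from [-5, -6, -2] -> [-6, -2]
  satisfied 2 clause(s); 3 remain; assigned so far: [1, 5]
unit clause [-3] forces x3=F; simplify:
  satisfied 2 clause(s); 1 remain; assigned so far: [1, 3, 5]

Answer: 1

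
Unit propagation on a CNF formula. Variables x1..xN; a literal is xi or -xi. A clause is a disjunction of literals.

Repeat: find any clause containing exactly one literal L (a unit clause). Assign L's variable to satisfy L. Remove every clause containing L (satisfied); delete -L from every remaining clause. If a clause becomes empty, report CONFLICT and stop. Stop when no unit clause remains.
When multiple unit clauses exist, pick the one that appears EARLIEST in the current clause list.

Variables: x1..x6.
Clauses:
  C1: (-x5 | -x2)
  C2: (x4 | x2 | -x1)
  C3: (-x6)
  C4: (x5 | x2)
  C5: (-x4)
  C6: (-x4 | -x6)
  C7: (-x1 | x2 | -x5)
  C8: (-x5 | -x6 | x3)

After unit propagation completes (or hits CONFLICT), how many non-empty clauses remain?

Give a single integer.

Answer: 4

Derivation:
unit clause [-6] forces x6=F; simplify:
  satisfied 3 clause(s); 5 remain; assigned so far: [6]
unit clause [-4] forces x4=F; simplify:
  drop 4 from [4, 2, -1] -> [2, -1]
  satisfied 1 clause(s); 4 remain; assigned so far: [4, 6]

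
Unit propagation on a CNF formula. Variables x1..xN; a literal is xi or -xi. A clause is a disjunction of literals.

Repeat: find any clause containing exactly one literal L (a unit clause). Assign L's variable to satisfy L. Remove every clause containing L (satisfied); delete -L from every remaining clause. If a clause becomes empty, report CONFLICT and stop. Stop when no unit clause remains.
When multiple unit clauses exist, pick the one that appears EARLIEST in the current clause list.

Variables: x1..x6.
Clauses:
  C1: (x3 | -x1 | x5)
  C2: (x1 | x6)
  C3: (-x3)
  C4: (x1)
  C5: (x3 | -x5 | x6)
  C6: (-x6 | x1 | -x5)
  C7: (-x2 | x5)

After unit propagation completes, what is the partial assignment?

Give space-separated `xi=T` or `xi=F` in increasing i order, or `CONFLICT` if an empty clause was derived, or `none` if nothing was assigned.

unit clause [-3] forces x3=F; simplify:
  drop 3 from [3, -1, 5] -> [-1, 5]
  drop 3 from [3, -5, 6] -> [-5, 6]
  satisfied 1 clause(s); 6 remain; assigned so far: [3]
unit clause [1] forces x1=T; simplify:
  drop -1 from [-1, 5] -> [5]
  satisfied 3 clause(s); 3 remain; assigned so far: [1, 3]
unit clause [5] forces x5=T; simplify:
  drop -5 from [-5, 6] -> [6]
  satisfied 2 clause(s); 1 remain; assigned so far: [1, 3, 5]
unit clause [6] forces x6=T; simplify:
  satisfied 1 clause(s); 0 remain; assigned so far: [1, 3, 5, 6]

Answer: x1=T x3=F x5=T x6=T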